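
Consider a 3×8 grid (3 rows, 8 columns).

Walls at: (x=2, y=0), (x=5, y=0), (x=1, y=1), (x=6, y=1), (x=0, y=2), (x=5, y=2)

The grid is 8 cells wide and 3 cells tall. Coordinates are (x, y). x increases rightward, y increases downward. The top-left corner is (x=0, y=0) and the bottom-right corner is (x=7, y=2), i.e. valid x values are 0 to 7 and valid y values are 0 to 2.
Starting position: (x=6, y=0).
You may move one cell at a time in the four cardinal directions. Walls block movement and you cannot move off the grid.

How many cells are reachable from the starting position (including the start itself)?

Answer: Reachable cells: 5

Derivation:
BFS flood-fill from (x=6, y=0):
  Distance 0: (x=6, y=0)
  Distance 1: (x=7, y=0)
  Distance 2: (x=7, y=1)
  Distance 3: (x=7, y=2)
  Distance 4: (x=6, y=2)
Total reachable: 5 (grid has 18 open cells total)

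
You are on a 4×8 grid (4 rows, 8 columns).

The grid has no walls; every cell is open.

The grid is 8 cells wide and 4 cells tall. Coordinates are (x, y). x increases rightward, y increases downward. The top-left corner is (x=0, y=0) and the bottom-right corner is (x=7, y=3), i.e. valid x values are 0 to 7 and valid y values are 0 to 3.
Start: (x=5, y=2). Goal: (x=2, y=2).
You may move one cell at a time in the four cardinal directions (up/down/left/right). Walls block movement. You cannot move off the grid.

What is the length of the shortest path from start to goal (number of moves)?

Answer: Shortest path length: 3

Derivation:
BFS from (x=5, y=2) until reaching (x=2, y=2):
  Distance 0: (x=5, y=2)
  Distance 1: (x=5, y=1), (x=4, y=2), (x=6, y=2), (x=5, y=3)
  Distance 2: (x=5, y=0), (x=4, y=1), (x=6, y=1), (x=3, y=2), (x=7, y=2), (x=4, y=3), (x=6, y=3)
  Distance 3: (x=4, y=0), (x=6, y=0), (x=3, y=1), (x=7, y=1), (x=2, y=2), (x=3, y=3), (x=7, y=3)  <- goal reached here
One shortest path (3 moves): (x=5, y=2) -> (x=4, y=2) -> (x=3, y=2) -> (x=2, y=2)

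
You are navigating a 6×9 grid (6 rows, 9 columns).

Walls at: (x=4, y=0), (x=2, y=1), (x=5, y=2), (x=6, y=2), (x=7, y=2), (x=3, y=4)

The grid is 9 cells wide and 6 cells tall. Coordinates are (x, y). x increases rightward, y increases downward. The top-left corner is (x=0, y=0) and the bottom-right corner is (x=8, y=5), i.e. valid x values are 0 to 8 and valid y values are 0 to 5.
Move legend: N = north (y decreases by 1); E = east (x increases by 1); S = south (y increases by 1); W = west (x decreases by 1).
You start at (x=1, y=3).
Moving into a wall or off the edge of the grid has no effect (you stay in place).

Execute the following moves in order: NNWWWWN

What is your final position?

Start: (x=1, y=3)
  N (north): (x=1, y=3) -> (x=1, y=2)
  N (north): (x=1, y=2) -> (x=1, y=1)
  W (west): (x=1, y=1) -> (x=0, y=1)
  [×3]W (west): blocked, stay at (x=0, y=1)
  N (north): (x=0, y=1) -> (x=0, y=0)
Final: (x=0, y=0)

Answer: Final position: (x=0, y=0)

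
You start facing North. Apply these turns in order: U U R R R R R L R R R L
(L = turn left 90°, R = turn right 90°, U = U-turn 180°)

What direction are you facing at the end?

Answer: Final heading: South

Derivation:
Start: North
  U (U-turn (180°)) -> South
  U (U-turn (180°)) -> North
  R (right (90° clockwise)) -> East
  R (right (90° clockwise)) -> South
  R (right (90° clockwise)) -> West
  R (right (90° clockwise)) -> North
  R (right (90° clockwise)) -> East
  L (left (90° counter-clockwise)) -> North
  R (right (90° clockwise)) -> East
  R (right (90° clockwise)) -> South
  R (right (90° clockwise)) -> West
  L (left (90° counter-clockwise)) -> South
Final: South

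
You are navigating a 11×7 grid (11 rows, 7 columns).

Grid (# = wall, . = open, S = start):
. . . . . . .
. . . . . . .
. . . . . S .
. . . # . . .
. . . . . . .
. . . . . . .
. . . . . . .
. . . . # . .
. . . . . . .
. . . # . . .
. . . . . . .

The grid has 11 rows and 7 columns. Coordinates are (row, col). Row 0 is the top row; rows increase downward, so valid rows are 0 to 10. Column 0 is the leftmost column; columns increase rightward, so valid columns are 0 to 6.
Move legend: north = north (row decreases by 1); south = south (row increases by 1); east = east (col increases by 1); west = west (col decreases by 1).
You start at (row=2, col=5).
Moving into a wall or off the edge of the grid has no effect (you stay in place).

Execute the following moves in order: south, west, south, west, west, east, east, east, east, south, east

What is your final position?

Answer: Final position: (row=5, col=6)

Derivation:
Start: (row=2, col=5)
  south (south): (row=2, col=5) -> (row=3, col=5)
  west (west): (row=3, col=5) -> (row=3, col=4)
  south (south): (row=3, col=4) -> (row=4, col=4)
  west (west): (row=4, col=4) -> (row=4, col=3)
  west (west): (row=4, col=3) -> (row=4, col=2)
  east (east): (row=4, col=2) -> (row=4, col=3)
  east (east): (row=4, col=3) -> (row=4, col=4)
  east (east): (row=4, col=4) -> (row=4, col=5)
  east (east): (row=4, col=5) -> (row=4, col=6)
  south (south): (row=4, col=6) -> (row=5, col=6)
  east (east): blocked, stay at (row=5, col=6)
Final: (row=5, col=6)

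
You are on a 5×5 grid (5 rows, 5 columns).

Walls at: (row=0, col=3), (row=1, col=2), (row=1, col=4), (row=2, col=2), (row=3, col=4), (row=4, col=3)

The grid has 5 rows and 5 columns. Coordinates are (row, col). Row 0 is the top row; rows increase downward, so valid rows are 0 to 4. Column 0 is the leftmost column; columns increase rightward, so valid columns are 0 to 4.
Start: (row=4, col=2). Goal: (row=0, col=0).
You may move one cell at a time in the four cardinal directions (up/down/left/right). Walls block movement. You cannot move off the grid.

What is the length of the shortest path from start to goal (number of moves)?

BFS from (row=4, col=2) until reaching (row=0, col=0):
  Distance 0: (row=4, col=2)
  Distance 1: (row=3, col=2), (row=4, col=1)
  Distance 2: (row=3, col=1), (row=3, col=3), (row=4, col=0)
  Distance 3: (row=2, col=1), (row=2, col=3), (row=3, col=0)
  Distance 4: (row=1, col=1), (row=1, col=3), (row=2, col=0), (row=2, col=4)
  Distance 5: (row=0, col=1), (row=1, col=0)
  Distance 6: (row=0, col=0), (row=0, col=2)  <- goal reached here
One shortest path (6 moves): (row=4, col=2) -> (row=4, col=1) -> (row=4, col=0) -> (row=3, col=0) -> (row=2, col=0) -> (row=1, col=0) -> (row=0, col=0)

Answer: Shortest path length: 6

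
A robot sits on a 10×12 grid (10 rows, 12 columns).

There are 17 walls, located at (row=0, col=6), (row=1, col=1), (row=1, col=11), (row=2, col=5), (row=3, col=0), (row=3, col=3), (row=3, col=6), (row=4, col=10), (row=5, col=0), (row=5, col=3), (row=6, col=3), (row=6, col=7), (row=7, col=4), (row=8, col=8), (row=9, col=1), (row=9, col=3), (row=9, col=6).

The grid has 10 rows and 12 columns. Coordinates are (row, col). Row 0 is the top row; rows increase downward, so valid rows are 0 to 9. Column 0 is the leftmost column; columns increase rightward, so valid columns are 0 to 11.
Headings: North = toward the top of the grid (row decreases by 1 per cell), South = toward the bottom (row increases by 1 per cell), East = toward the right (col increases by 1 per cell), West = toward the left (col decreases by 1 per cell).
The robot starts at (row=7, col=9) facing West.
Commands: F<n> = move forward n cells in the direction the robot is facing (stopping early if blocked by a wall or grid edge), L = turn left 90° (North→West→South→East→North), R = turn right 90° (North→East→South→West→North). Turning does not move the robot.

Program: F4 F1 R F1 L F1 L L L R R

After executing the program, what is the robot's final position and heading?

Start: (row=7, col=9), facing West
  F4: move forward 4, now at (row=7, col=5)
  F1: move forward 0/1 (blocked), now at (row=7, col=5)
  R: turn right, now facing North
  F1: move forward 1, now at (row=6, col=5)
  L: turn left, now facing West
  F1: move forward 1, now at (row=6, col=4)
  L: turn left, now facing South
  L: turn left, now facing East
  L: turn left, now facing North
  R: turn right, now facing East
  R: turn right, now facing South
Final: (row=6, col=4), facing South

Answer: Final position: (row=6, col=4), facing South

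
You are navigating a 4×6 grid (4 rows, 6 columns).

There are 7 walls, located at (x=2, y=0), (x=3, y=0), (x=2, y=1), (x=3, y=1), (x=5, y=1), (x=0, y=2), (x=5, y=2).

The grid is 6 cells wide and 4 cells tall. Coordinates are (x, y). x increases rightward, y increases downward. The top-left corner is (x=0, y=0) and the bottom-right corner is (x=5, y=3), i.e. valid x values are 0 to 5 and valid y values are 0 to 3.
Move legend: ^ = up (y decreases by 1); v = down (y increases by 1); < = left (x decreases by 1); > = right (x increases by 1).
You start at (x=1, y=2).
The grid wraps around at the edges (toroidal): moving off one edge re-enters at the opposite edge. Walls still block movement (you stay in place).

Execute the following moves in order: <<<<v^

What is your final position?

Answer: Final position: (x=1, y=2)

Derivation:
Start: (x=1, y=2)
  [×4]< (left): blocked, stay at (x=1, y=2)
  v (down): (x=1, y=2) -> (x=1, y=3)
  ^ (up): (x=1, y=3) -> (x=1, y=2)
Final: (x=1, y=2)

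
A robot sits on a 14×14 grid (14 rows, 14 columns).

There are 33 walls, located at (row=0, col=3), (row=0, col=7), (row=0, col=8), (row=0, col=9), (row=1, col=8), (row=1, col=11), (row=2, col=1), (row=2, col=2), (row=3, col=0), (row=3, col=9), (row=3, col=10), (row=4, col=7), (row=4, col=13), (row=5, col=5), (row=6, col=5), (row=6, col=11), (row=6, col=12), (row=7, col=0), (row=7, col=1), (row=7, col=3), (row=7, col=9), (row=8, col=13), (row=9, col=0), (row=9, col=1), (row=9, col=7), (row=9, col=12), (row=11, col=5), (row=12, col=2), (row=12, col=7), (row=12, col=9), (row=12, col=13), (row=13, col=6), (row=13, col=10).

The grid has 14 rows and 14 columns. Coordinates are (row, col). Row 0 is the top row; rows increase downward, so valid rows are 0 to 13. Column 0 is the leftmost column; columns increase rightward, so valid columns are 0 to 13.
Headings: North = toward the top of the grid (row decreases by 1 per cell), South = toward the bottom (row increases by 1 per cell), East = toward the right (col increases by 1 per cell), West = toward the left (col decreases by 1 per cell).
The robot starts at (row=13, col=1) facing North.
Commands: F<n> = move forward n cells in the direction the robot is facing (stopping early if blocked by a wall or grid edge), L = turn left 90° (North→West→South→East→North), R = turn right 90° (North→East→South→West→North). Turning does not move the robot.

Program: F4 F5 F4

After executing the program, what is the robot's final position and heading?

Answer: Final position: (row=10, col=1), facing North

Derivation:
Start: (row=13, col=1), facing North
  F4: move forward 3/4 (blocked), now at (row=10, col=1)
  F5: move forward 0/5 (blocked), now at (row=10, col=1)
  F4: move forward 0/4 (blocked), now at (row=10, col=1)
Final: (row=10, col=1), facing North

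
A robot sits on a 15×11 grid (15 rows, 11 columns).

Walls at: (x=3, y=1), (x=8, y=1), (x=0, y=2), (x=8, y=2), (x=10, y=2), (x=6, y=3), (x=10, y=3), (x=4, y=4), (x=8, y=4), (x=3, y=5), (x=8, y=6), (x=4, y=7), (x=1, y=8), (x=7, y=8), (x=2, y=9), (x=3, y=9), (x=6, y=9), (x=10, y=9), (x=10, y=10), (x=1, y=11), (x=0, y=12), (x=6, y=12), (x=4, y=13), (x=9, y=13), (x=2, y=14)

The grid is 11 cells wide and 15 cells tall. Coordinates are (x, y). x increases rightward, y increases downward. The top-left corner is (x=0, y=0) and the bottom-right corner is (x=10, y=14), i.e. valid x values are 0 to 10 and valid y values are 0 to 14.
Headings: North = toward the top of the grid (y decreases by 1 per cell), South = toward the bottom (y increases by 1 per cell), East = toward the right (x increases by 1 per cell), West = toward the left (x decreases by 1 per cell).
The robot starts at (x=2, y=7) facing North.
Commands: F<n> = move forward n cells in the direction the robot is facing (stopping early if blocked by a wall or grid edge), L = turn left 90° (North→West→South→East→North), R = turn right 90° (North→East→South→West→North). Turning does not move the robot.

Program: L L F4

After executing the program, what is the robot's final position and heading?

Answer: Final position: (x=2, y=8), facing South

Derivation:
Start: (x=2, y=7), facing North
  L: turn left, now facing West
  L: turn left, now facing South
  F4: move forward 1/4 (blocked), now at (x=2, y=8)
Final: (x=2, y=8), facing South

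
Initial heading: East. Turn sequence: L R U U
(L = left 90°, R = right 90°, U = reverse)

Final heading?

Start: East
  L (left (90° counter-clockwise)) -> North
  R (right (90° clockwise)) -> East
  U (U-turn (180°)) -> West
  U (U-turn (180°)) -> East
Final: East

Answer: Final heading: East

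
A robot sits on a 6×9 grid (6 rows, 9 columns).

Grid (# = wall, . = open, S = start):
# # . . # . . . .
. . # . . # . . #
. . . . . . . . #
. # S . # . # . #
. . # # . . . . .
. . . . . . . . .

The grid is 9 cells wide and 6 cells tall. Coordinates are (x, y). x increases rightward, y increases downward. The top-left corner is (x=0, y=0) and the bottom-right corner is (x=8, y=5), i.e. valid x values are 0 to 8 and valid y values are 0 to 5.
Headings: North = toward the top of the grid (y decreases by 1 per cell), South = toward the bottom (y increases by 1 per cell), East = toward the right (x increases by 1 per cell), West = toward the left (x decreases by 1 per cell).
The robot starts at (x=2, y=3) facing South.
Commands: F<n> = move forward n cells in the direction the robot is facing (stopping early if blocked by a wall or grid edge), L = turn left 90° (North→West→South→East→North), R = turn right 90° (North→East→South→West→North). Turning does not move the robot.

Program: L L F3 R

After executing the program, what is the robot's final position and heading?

Start: (x=2, y=3), facing South
  L: turn left, now facing East
  L: turn left, now facing North
  F3: move forward 1/3 (blocked), now at (x=2, y=2)
  R: turn right, now facing East
Final: (x=2, y=2), facing East

Answer: Final position: (x=2, y=2), facing East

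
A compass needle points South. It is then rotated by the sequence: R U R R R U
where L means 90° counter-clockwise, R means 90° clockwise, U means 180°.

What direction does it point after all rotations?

Start: South
  R (right (90° clockwise)) -> West
  U (U-turn (180°)) -> East
  R (right (90° clockwise)) -> South
  R (right (90° clockwise)) -> West
  R (right (90° clockwise)) -> North
  U (U-turn (180°)) -> South
Final: South

Answer: Final heading: South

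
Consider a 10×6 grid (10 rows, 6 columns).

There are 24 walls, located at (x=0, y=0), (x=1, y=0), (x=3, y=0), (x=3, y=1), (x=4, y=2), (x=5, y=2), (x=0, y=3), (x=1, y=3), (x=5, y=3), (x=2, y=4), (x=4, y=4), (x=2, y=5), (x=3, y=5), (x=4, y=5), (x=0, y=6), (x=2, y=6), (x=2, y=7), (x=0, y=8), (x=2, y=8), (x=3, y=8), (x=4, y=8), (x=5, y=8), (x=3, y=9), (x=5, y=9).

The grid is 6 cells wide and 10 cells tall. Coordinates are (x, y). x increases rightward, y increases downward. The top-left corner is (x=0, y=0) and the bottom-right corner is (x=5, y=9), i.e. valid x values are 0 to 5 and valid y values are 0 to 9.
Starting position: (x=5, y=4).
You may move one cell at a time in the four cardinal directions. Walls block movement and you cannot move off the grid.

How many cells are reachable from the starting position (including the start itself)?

BFS flood-fill from (x=5, y=4):
  Distance 0: (x=5, y=4)
  Distance 1: (x=5, y=5)
  Distance 2: (x=5, y=6)
  Distance 3: (x=4, y=6), (x=5, y=7)
  Distance 4: (x=3, y=6), (x=4, y=7)
  Distance 5: (x=3, y=7)
Total reachable: 8 (grid has 36 open cells total)

Answer: Reachable cells: 8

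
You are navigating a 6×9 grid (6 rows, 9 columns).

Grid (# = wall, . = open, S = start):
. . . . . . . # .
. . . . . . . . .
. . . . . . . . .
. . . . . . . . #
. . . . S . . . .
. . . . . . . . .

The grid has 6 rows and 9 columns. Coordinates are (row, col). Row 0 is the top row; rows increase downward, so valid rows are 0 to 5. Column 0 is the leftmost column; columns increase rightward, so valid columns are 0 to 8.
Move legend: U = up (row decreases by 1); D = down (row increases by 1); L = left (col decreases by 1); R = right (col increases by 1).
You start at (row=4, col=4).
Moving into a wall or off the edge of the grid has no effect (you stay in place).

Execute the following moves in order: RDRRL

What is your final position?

Start: (row=4, col=4)
  R (right): (row=4, col=4) -> (row=4, col=5)
  D (down): (row=4, col=5) -> (row=5, col=5)
  R (right): (row=5, col=5) -> (row=5, col=6)
  R (right): (row=5, col=6) -> (row=5, col=7)
  L (left): (row=5, col=7) -> (row=5, col=6)
Final: (row=5, col=6)

Answer: Final position: (row=5, col=6)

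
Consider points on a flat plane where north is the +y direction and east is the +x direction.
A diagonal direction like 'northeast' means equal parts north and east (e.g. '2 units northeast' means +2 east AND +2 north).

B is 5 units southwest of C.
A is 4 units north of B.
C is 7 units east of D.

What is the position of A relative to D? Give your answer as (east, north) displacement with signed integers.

Answer: A is at (east=2, north=-1) relative to D.

Derivation:
Place D at the origin (east=0, north=0).
  C is 7 units east of D: delta (east=+7, north=+0); C at (east=7, north=0).
  B is 5 units southwest of C: delta (east=-5, north=-5); B at (east=2, north=-5).
  A is 4 units north of B: delta (east=+0, north=+4); A at (east=2, north=-1).
Therefore A relative to D: (east=2, north=-1).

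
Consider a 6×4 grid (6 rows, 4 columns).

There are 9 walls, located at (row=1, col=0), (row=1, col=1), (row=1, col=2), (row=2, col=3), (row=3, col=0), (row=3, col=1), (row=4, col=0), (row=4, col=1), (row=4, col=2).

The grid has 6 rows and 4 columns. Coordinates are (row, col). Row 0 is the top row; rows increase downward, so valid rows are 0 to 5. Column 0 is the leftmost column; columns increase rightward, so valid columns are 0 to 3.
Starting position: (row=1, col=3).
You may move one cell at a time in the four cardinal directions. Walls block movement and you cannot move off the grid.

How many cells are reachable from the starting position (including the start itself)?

Answer: Reachable cells: 5

Derivation:
BFS flood-fill from (row=1, col=3):
  Distance 0: (row=1, col=3)
  Distance 1: (row=0, col=3)
  Distance 2: (row=0, col=2)
  Distance 3: (row=0, col=1)
  Distance 4: (row=0, col=0)
Total reachable: 5 (grid has 15 open cells total)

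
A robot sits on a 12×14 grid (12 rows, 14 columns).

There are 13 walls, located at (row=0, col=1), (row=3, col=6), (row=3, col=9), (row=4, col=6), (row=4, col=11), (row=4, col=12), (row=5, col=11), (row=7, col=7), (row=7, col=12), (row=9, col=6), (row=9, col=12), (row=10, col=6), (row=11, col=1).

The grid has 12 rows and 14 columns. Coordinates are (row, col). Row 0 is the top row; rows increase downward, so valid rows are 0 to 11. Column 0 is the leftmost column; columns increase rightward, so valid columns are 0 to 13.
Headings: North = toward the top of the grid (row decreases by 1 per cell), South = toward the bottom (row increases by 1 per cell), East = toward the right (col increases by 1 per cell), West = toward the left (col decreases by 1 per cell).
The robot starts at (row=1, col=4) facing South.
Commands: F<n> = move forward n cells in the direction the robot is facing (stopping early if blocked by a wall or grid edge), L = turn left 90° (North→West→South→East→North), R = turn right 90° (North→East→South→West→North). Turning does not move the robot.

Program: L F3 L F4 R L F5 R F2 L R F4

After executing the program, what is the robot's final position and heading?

Start: (row=1, col=4), facing South
  L: turn left, now facing East
  F3: move forward 3, now at (row=1, col=7)
  L: turn left, now facing North
  F4: move forward 1/4 (blocked), now at (row=0, col=7)
  R: turn right, now facing East
  L: turn left, now facing North
  F5: move forward 0/5 (blocked), now at (row=0, col=7)
  R: turn right, now facing East
  F2: move forward 2, now at (row=0, col=9)
  L: turn left, now facing North
  R: turn right, now facing East
  F4: move forward 4, now at (row=0, col=13)
Final: (row=0, col=13), facing East

Answer: Final position: (row=0, col=13), facing East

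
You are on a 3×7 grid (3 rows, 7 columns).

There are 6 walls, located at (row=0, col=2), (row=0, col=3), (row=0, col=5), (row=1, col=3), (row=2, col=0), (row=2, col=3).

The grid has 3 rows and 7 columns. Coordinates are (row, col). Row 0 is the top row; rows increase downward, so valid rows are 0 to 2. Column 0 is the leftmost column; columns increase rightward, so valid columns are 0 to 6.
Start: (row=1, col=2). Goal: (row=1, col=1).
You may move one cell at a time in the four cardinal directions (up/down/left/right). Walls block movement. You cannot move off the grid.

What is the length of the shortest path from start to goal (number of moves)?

Answer: Shortest path length: 1

Derivation:
BFS from (row=1, col=2) until reaching (row=1, col=1):
  Distance 0: (row=1, col=2)
  Distance 1: (row=1, col=1), (row=2, col=2)  <- goal reached here
One shortest path (1 moves): (row=1, col=2) -> (row=1, col=1)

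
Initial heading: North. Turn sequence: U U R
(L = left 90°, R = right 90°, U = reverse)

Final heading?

Start: North
  U (U-turn (180°)) -> South
  U (U-turn (180°)) -> North
  R (right (90° clockwise)) -> East
Final: East

Answer: Final heading: East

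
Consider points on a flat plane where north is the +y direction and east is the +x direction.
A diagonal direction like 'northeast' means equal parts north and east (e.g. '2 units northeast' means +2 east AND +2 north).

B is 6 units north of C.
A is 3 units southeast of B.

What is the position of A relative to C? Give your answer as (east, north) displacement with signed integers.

Place C at the origin (east=0, north=0).
  B is 6 units north of C: delta (east=+0, north=+6); B at (east=0, north=6).
  A is 3 units southeast of B: delta (east=+3, north=-3); A at (east=3, north=3).
Therefore A relative to C: (east=3, north=3).

Answer: A is at (east=3, north=3) relative to C.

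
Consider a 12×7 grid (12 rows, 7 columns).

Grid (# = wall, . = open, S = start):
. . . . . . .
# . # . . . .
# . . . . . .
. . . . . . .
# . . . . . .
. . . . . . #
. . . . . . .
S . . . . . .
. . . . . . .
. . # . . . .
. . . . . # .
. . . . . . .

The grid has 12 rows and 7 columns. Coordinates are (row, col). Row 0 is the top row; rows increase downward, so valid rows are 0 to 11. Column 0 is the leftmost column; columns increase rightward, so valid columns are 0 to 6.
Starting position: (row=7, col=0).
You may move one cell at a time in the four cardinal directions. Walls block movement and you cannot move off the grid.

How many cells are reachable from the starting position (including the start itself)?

BFS flood-fill from (row=7, col=0):
  Distance 0: (row=7, col=0)
  Distance 1: (row=6, col=0), (row=7, col=1), (row=8, col=0)
  Distance 2: (row=5, col=0), (row=6, col=1), (row=7, col=2), (row=8, col=1), (row=9, col=0)
  Distance 3: (row=5, col=1), (row=6, col=2), (row=7, col=3), (row=8, col=2), (row=9, col=1), (row=10, col=0)
  Distance 4: (row=4, col=1), (row=5, col=2), (row=6, col=3), (row=7, col=4), (row=8, col=3), (row=10, col=1), (row=11, col=0)
  Distance 5: (row=3, col=1), (row=4, col=2), (row=5, col=3), (row=6, col=4), (row=7, col=5), (row=8, col=4), (row=9, col=3), (row=10, col=2), (row=11, col=1)
  Distance 6: (row=2, col=1), (row=3, col=0), (row=3, col=2), (row=4, col=3), (row=5, col=4), (row=6, col=5), (row=7, col=6), (row=8, col=5), (row=9, col=4), (row=10, col=3), (row=11, col=2)
  Distance 7: (row=1, col=1), (row=2, col=2), (row=3, col=3), (row=4, col=4), (row=5, col=5), (row=6, col=6), (row=8, col=6), (row=9, col=5), (row=10, col=4), (row=11, col=3)
  Distance 8: (row=0, col=1), (row=2, col=3), (row=3, col=4), (row=4, col=5), (row=9, col=6), (row=11, col=4)
  Distance 9: (row=0, col=0), (row=0, col=2), (row=1, col=3), (row=2, col=4), (row=3, col=5), (row=4, col=6), (row=10, col=6), (row=11, col=5)
  Distance 10: (row=0, col=3), (row=1, col=4), (row=2, col=5), (row=3, col=6), (row=11, col=6)
  Distance 11: (row=0, col=4), (row=1, col=5), (row=2, col=6)
  Distance 12: (row=0, col=5), (row=1, col=6)
  Distance 13: (row=0, col=6)
Total reachable: 77 (grid has 77 open cells total)

Answer: Reachable cells: 77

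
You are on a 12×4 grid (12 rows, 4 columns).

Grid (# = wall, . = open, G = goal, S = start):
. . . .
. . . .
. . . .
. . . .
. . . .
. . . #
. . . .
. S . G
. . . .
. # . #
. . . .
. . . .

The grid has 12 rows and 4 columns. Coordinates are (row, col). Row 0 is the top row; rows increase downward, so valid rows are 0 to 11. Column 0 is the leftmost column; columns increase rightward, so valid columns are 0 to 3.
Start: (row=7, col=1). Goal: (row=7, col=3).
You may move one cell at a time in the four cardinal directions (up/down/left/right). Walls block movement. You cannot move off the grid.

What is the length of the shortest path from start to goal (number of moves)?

Answer: Shortest path length: 2

Derivation:
BFS from (row=7, col=1) until reaching (row=7, col=3):
  Distance 0: (row=7, col=1)
  Distance 1: (row=6, col=1), (row=7, col=0), (row=7, col=2), (row=8, col=1)
  Distance 2: (row=5, col=1), (row=6, col=0), (row=6, col=2), (row=7, col=3), (row=8, col=0), (row=8, col=2)  <- goal reached here
One shortest path (2 moves): (row=7, col=1) -> (row=7, col=2) -> (row=7, col=3)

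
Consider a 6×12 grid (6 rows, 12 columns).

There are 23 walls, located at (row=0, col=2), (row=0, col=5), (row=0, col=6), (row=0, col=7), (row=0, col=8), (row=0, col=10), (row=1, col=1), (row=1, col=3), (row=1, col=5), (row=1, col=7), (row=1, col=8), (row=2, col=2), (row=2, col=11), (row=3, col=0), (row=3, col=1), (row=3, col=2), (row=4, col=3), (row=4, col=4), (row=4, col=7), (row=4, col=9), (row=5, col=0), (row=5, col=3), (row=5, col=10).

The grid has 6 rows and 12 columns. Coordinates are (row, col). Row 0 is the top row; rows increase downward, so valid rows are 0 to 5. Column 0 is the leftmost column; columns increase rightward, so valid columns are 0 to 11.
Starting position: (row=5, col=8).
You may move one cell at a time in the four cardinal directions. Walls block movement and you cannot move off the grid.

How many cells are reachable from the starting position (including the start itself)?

Answer: Reachable cells: 38

Derivation:
BFS flood-fill from (row=5, col=8):
  Distance 0: (row=5, col=8)
  Distance 1: (row=4, col=8), (row=5, col=7), (row=5, col=9)
  Distance 2: (row=3, col=8), (row=5, col=6)
  Distance 3: (row=2, col=8), (row=3, col=7), (row=3, col=9), (row=4, col=6), (row=5, col=5)
  Distance 4: (row=2, col=7), (row=2, col=9), (row=3, col=6), (row=3, col=10), (row=4, col=5), (row=5, col=4)
  Distance 5: (row=1, col=9), (row=2, col=6), (row=2, col=10), (row=3, col=5), (row=3, col=11), (row=4, col=10)
  Distance 6: (row=0, col=9), (row=1, col=6), (row=1, col=10), (row=2, col=5), (row=3, col=4), (row=4, col=11)
  Distance 7: (row=1, col=11), (row=2, col=4), (row=3, col=3), (row=5, col=11)
  Distance 8: (row=0, col=11), (row=1, col=4), (row=2, col=3)
  Distance 9: (row=0, col=4)
  Distance 10: (row=0, col=3)
Total reachable: 38 (grid has 49 open cells total)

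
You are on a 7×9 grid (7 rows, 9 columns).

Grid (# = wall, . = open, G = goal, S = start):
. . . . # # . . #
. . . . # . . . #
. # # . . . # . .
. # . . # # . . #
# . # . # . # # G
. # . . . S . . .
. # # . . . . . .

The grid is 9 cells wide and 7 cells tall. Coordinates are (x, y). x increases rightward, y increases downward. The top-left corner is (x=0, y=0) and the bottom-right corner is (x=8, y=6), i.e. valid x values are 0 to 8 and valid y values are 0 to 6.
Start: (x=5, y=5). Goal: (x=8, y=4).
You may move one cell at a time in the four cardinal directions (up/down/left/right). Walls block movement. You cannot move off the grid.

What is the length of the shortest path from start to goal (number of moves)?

Answer: Shortest path length: 4

Derivation:
BFS from (x=5, y=5) until reaching (x=8, y=4):
  Distance 0: (x=5, y=5)
  Distance 1: (x=5, y=4), (x=4, y=5), (x=6, y=5), (x=5, y=6)
  Distance 2: (x=3, y=5), (x=7, y=5), (x=4, y=6), (x=6, y=6)
  Distance 3: (x=3, y=4), (x=2, y=5), (x=8, y=5), (x=3, y=6), (x=7, y=6)
  Distance 4: (x=3, y=3), (x=8, y=4), (x=8, y=6)  <- goal reached here
One shortest path (4 moves): (x=5, y=5) -> (x=6, y=5) -> (x=7, y=5) -> (x=8, y=5) -> (x=8, y=4)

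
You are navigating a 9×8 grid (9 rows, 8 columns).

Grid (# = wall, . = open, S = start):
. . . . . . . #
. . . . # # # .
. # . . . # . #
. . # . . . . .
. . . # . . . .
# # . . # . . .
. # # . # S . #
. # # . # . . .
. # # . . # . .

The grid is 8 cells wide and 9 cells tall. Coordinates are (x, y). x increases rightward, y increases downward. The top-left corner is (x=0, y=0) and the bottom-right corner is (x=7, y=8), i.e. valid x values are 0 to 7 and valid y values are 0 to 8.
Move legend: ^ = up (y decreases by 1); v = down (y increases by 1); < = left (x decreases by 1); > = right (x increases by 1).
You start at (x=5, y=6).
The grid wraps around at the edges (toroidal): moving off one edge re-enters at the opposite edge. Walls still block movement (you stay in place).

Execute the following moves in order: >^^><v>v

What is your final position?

Answer: Final position: (x=7, y=5)

Derivation:
Start: (x=5, y=6)
  > (right): (x=5, y=6) -> (x=6, y=6)
  ^ (up): (x=6, y=6) -> (x=6, y=5)
  ^ (up): (x=6, y=5) -> (x=6, y=4)
  > (right): (x=6, y=4) -> (x=7, y=4)
  < (left): (x=7, y=4) -> (x=6, y=4)
  v (down): (x=6, y=4) -> (x=6, y=5)
  > (right): (x=6, y=5) -> (x=7, y=5)
  v (down): blocked, stay at (x=7, y=5)
Final: (x=7, y=5)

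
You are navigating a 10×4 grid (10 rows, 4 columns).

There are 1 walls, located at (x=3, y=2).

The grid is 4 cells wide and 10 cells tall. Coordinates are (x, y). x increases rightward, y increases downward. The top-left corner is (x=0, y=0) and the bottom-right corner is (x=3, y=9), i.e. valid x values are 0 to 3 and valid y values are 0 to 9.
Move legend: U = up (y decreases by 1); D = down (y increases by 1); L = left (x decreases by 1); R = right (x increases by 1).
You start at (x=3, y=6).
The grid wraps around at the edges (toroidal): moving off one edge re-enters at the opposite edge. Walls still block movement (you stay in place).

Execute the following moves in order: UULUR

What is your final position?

Answer: Final position: (x=3, y=3)

Derivation:
Start: (x=3, y=6)
  U (up): (x=3, y=6) -> (x=3, y=5)
  U (up): (x=3, y=5) -> (x=3, y=4)
  L (left): (x=3, y=4) -> (x=2, y=4)
  U (up): (x=2, y=4) -> (x=2, y=3)
  R (right): (x=2, y=3) -> (x=3, y=3)
Final: (x=3, y=3)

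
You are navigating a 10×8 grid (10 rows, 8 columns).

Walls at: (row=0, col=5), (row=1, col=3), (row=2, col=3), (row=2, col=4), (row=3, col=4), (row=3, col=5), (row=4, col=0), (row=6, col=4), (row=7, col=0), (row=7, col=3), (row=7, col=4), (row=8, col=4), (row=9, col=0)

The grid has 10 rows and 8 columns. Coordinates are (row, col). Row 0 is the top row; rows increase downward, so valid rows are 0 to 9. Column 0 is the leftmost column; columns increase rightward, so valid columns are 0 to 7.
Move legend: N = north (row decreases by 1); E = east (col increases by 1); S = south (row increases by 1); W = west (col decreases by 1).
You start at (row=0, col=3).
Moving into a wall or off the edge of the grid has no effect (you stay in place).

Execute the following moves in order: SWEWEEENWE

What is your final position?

Start: (row=0, col=3)
  S (south): blocked, stay at (row=0, col=3)
  W (west): (row=0, col=3) -> (row=0, col=2)
  E (east): (row=0, col=2) -> (row=0, col=3)
  W (west): (row=0, col=3) -> (row=0, col=2)
  E (east): (row=0, col=2) -> (row=0, col=3)
  E (east): (row=0, col=3) -> (row=0, col=4)
  E (east): blocked, stay at (row=0, col=4)
  N (north): blocked, stay at (row=0, col=4)
  W (west): (row=0, col=4) -> (row=0, col=3)
  E (east): (row=0, col=3) -> (row=0, col=4)
Final: (row=0, col=4)

Answer: Final position: (row=0, col=4)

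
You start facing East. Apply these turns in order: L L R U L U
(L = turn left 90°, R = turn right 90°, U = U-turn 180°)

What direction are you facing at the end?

Start: East
  L (left (90° counter-clockwise)) -> North
  L (left (90° counter-clockwise)) -> West
  R (right (90° clockwise)) -> North
  U (U-turn (180°)) -> South
  L (left (90° counter-clockwise)) -> East
  U (U-turn (180°)) -> West
Final: West

Answer: Final heading: West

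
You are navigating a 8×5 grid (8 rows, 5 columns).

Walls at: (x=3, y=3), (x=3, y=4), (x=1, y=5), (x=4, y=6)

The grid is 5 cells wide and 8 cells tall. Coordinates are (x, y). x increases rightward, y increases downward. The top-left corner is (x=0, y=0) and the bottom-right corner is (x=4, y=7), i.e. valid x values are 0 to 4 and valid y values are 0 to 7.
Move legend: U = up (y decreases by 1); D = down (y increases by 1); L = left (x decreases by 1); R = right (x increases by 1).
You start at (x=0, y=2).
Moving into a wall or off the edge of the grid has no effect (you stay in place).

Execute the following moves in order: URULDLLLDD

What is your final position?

Start: (x=0, y=2)
  U (up): (x=0, y=2) -> (x=0, y=1)
  R (right): (x=0, y=1) -> (x=1, y=1)
  U (up): (x=1, y=1) -> (x=1, y=0)
  L (left): (x=1, y=0) -> (x=0, y=0)
  D (down): (x=0, y=0) -> (x=0, y=1)
  [×3]L (left): blocked, stay at (x=0, y=1)
  D (down): (x=0, y=1) -> (x=0, y=2)
  D (down): (x=0, y=2) -> (x=0, y=3)
Final: (x=0, y=3)

Answer: Final position: (x=0, y=3)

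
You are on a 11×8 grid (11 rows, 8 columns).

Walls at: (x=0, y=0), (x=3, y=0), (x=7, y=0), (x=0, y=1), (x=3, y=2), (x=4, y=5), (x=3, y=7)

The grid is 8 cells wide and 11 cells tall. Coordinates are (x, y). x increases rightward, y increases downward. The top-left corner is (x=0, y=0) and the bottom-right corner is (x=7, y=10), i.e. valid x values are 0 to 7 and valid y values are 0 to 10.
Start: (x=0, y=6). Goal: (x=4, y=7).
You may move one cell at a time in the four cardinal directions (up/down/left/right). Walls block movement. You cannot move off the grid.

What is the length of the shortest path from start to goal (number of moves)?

BFS from (x=0, y=6) until reaching (x=4, y=7):
  Distance 0: (x=0, y=6)
  Distance 1: (x=0, y=5), (x=1, y=6), (x=0, y=7)
  Distance 2: (x=0, y=4), (x=1, y=5), (x=2, y=6), (x=1, y=7), (x=0, y=8)
  Distance 3: (x=0, y=3), (x=1, y=4), (x=2, y=5), (x=3, y=6), (x=2, y=7), (x=1, y=8), (x=0, y=9)
  Distance 4: (x=0, y=2), (x=1, y=3), (x=2, y=4), (x=3, y=5), (x=4, y=6), (x=2, y=8), (x=1, y=9), (x=0, y=10)
  Distance 5: (x=1, y=2), (x=2, y=3), (x=3, y=4), (x=5, y=6), (x=4, y=7), (x=3, y=8), (x=2, y=9), (x=1, y=10)  <- goal reached here
One shortest path (5 moves): (x=0, y=6) -> (x=1, y=6) -> (x=2, y=6) -> (x=3, y=6) -> (x=4, y=6) -> (x=4, y=7)

Answer: Shortest path length: 5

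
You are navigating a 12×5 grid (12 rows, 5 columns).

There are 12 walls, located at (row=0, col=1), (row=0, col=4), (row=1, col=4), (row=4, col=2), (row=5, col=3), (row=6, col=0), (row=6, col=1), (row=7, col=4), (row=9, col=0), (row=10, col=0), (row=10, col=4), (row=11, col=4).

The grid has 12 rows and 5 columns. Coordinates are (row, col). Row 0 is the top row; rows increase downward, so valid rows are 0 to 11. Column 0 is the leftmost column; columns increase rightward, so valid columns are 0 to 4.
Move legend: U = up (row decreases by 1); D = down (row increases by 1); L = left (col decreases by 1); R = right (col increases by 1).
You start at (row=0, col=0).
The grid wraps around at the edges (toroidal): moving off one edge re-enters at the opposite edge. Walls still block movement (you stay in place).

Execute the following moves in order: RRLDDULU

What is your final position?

Answer: Final position: (row=0, col=0)

Derivation:
Start: (row=0, col=0)
  R (right): blocked, stay at (row=0, col=0)
  R (right): blocked, stay at (row=0, col=0)
  L (left): blocked, stay at (row=0, col=0)
  D (down): (row=0, col=0) -> (row=1, col=0)
  D (down): (row=1, col=0) -> (row=2, col=0)
  U (up): (row=2, col=0) -> (row=1, col=0)
  L (left): blocked, stay at (row=1, col=0)
  U (up): (row=1, col=0) -> (row=0, col=0)
Final: (row=0, col=0)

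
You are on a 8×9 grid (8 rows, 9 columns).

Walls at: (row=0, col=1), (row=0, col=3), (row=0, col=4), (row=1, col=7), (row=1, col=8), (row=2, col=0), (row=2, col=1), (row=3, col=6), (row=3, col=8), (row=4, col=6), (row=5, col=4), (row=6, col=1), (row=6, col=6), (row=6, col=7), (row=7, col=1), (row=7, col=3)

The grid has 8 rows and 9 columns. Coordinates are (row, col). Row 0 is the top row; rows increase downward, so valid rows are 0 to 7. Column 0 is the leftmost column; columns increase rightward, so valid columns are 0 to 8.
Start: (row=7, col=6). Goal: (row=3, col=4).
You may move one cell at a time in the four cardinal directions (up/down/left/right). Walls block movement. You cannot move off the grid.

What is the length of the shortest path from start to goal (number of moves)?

BFS from (row=7, col=6) until reaching (row=3, col=4):
  Distance 0: (row=7, col=6)
  Distance 1: (row=7, col=5), (row=7, col=7)
  Distance 2: (row=6, col=5), (row=7, col=4), (row=7, col=8)
  Distance 3: (row=5, col=5), (row=6, col=4), (row=6, col=8)
  Distance 4: (row=4, col=5), (row=5, col=6), (row=5, col=8), (row=6, col=3)
  Distance 5: (row=3, col=5), (row=4, col=4), (row=4, col=8), (row=5, col=3), (row=5, col=7), (row=6, col=2)
  Distance 6: (row=2, col=5), (row=3, col=4), (row=4, col=3), (row=4, col=7), (row=5, col=2), (row=7, col=2)  <- goal reached here
One shortest path (6 moves): (row=7, col=6) -> (row=7, col=5) -> (row=6, col=5) -> (row=5, col=5) -> (row=4, col=5) -> (row=4, col=4) -> (row=3, col=4)

Answer: Shortest path length: 6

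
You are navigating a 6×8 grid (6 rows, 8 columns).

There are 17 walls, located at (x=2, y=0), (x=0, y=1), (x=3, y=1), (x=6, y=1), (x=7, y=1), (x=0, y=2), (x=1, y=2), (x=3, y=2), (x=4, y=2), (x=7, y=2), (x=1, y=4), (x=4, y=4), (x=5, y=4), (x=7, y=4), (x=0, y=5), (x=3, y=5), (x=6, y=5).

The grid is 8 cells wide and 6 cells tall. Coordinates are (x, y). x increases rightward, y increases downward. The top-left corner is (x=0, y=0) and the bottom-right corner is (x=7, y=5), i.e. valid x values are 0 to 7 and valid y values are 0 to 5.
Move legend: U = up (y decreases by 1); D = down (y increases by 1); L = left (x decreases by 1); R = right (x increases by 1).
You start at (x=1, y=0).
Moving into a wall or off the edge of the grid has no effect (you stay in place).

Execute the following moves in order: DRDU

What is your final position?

Answer: Final position: (x=2, y=1)

Derivation:
Start: (x=1, y=0)
  D (down): (x=1, y=0) -> (x=1, y=1)
  R (right): (x=1, y=1) -> (x=2, y=1)
  D (down): (x=2, y=1) -> (x=2, y=2)
  U (up): (x=2, y=2) -> (x=2, y=1)
Final: (x=2, y=1)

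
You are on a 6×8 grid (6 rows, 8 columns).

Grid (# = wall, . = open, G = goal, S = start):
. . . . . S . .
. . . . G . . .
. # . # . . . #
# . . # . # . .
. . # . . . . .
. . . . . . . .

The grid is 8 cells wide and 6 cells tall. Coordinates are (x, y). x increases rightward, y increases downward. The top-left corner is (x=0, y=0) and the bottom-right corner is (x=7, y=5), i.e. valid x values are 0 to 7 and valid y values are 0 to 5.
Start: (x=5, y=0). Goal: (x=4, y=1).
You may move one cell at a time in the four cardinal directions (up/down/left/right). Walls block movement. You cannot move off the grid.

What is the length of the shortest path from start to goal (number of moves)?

BFS from (x=5, y=0) until reaching (x=4, y=1):
  Distance 0: (x=5, y=0)
  Distance 1: (x=4, y=0), (x=6, y=0), (x=5, y=1)
  Distance 2: (x=3, y=0), (x=7, y=0), (x=4, y=1), (x=6, y=1), (x=5, y=2)  <- goal reached here
One shortest path (2 moves): (x=5, y=0) -> (x=4, y=0) -> (x=4, y=1)

Answer: Shortest path length: 2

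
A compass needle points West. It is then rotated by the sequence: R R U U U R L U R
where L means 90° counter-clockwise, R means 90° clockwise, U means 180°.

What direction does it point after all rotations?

Start: West
  R (right (90° clockwise)) -> North
  R (right (90° clockwise)) -> East
  U (U-turn (180°)) -> West
  U (U-turn (180°)) -> East
  U (U-turn (180°)) -> West
  R (right (90° clockwise)) -> North
  L (left (90° counter-clockwise)) -> West
  U (U-turn (180°)) -> East
  R (right (90° clockwise)) -> South
Final: South

Answer: Final heading: South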